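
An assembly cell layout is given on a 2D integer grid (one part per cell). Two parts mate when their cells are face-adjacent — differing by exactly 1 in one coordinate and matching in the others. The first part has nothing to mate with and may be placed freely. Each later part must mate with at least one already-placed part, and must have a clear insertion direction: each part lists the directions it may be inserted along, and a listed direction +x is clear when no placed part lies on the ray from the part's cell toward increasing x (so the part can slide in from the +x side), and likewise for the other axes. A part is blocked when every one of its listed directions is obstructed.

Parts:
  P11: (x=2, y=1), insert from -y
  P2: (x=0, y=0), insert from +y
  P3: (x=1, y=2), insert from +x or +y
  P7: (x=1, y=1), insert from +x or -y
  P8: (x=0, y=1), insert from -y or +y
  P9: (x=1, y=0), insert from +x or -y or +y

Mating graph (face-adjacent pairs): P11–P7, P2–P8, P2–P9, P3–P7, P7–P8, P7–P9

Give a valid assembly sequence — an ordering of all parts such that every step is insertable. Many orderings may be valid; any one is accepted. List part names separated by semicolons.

1. P9@(1, 0) [+x clear] — {P9}
2. P7@(1, 1) [+x clear] — {P7, P9}
3. P3@(1, 2) [+x clear] — {P3, P7, P9}
4. P11@(2, 1) [-y clear] — {P11, P3, P7, P9}
5. P2@(0, 0) [+y clear] — {P11, P2, P3, P7, P9}
6. P8@(0, 1) [+y clear] — {P11, P2, P3, P7, P8, P9}

P9; P7; P3; P11; P2; P8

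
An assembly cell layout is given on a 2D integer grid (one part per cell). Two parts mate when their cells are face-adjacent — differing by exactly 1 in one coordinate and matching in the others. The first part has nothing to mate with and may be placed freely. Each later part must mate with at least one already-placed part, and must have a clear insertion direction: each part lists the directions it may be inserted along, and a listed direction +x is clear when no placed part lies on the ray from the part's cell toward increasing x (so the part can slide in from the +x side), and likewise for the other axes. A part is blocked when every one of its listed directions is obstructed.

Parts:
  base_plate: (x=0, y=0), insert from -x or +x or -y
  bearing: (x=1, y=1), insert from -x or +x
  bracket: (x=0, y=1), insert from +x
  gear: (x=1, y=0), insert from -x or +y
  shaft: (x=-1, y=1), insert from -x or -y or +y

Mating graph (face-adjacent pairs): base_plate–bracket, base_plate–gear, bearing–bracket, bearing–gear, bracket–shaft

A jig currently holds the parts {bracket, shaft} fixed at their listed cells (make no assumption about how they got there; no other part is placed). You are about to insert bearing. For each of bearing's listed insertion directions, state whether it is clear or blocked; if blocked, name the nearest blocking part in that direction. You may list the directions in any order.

+x: clear; -x: blocked by bracket

-x: nearest on ray is bracket@(0, 1) ⇒ blocked
+x: ray from bearing(1, 1) has no placed part ⇒ clear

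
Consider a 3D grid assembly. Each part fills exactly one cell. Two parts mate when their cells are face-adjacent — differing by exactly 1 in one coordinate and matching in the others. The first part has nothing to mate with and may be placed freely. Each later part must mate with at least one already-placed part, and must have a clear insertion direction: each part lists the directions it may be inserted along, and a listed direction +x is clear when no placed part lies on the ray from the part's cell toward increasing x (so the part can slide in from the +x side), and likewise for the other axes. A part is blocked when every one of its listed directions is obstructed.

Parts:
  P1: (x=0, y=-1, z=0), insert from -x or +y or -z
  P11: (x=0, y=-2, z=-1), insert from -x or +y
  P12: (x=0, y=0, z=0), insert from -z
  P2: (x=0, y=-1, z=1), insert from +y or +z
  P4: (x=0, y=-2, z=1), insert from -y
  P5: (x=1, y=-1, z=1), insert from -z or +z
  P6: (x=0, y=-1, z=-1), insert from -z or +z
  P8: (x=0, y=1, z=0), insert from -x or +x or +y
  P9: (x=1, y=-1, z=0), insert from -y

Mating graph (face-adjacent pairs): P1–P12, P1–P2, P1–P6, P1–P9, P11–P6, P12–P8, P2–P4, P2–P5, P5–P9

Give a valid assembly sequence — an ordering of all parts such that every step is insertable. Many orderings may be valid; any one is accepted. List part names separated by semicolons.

1. P5@(1, -1, 1) [-z clear] — {P5}
2. P2@(0, -1, 1) [+y clear] — {P2, P5}
3. P4@(0, -2, 1) [-y clear] — {P2, P4, P5}
4. P1@(0, -1, 0) [-x clear] — {P1, P2, P4, P5}
5. P6@(0, -1, -1) [-z clear] — {P1, P2, P4, P5, P6}
6. P11@(0, -2, -1) [-x clear] — {P1, P11, P2, P4, P5, P6}
7. P12@(0, 0, 0) [-z clear] — {P1, P11, P12, P2, P4, P5, P6}
8. P8@(0, 1, 0) [-x clear] — {P1, P11, P12, P2, P4, P5, P6, P8}
9. P9@(1, -1, 0) [-y clear] — {P1, P11, P12, P2, P4, P5, P6, P8, P9}

P5; P2; P4; P1; P6; P11; P12; P8; P9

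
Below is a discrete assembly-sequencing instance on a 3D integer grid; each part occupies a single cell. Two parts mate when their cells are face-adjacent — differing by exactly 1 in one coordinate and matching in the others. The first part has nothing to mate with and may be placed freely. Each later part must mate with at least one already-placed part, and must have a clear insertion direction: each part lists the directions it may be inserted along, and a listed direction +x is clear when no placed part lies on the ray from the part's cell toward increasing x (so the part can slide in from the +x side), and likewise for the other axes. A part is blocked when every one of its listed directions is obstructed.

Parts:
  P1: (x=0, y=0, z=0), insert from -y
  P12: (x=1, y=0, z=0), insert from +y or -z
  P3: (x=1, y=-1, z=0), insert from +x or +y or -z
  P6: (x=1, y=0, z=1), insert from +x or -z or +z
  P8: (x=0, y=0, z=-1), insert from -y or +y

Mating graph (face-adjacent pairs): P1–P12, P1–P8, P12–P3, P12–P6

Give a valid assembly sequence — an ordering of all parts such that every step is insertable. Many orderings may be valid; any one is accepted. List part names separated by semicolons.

1. P6@(1, 0, 1) [+x clear] — {P6}
2. P12@(1, 0, 0) [+y clear] — {P12, P6}
3. P1@(0, 0, 0) [-y clear] — {P1, P12, P6}
4. P8@(0, 0, -1) [-y clear] — {P1, P12, P6, P8}
5. P3@(1, -1, 0) [+x clear] — {P1, P12, P3, P6, P8}

P6; P12; P1; P8; P3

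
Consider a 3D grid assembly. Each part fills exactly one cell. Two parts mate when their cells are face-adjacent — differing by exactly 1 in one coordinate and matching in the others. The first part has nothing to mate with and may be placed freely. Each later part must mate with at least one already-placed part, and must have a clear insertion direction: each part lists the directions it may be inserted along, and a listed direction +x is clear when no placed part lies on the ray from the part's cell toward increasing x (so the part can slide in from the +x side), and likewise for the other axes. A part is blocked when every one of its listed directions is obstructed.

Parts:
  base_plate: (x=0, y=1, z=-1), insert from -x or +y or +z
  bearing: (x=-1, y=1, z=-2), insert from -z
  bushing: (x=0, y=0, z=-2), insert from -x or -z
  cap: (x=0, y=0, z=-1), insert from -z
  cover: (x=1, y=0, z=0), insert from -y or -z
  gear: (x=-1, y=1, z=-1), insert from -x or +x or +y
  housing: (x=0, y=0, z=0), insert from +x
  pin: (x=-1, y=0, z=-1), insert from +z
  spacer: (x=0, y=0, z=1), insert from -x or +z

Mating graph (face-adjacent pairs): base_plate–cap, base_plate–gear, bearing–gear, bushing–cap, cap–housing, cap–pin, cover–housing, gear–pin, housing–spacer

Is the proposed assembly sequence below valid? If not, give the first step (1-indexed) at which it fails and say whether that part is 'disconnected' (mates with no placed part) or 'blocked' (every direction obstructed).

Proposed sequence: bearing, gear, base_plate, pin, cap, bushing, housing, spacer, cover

Valid

1. bearing@(-1, 1, -2) [-z clear] — {bearing}
2. gear@(-1, 1, -1) [-x clear] — {bearing, gear}
3. base_plate@(0, 1, -1) [+y clear] — {base_plate, bearing, gear}
4. pin@(-1, 0, -1) [+z clear] — {base_plate, bearing, gear, pin}
5. cap@(0, 0, -1) [-z clear] — {base_plate, bearing, cap, gear, pin}
6. bushing@(0, 0, -2) [-x clear] — {base_plate, bearing, bushing, cap, gear, pin}
7. housing@(0, 0, 0) [+x clear] — {base_plate, bearing, bushing, cap, gear, housing, pin}
8. spacer@(0, 0, 1) [-x clear] — {base_plate, bearing, bushing, cap, gear, housing, pin, spacer}
9. cover@(1, 0, 0) [-y clear] — {base_plate, bearing, bushing, cap, cover, gear, housing, pin, spacer}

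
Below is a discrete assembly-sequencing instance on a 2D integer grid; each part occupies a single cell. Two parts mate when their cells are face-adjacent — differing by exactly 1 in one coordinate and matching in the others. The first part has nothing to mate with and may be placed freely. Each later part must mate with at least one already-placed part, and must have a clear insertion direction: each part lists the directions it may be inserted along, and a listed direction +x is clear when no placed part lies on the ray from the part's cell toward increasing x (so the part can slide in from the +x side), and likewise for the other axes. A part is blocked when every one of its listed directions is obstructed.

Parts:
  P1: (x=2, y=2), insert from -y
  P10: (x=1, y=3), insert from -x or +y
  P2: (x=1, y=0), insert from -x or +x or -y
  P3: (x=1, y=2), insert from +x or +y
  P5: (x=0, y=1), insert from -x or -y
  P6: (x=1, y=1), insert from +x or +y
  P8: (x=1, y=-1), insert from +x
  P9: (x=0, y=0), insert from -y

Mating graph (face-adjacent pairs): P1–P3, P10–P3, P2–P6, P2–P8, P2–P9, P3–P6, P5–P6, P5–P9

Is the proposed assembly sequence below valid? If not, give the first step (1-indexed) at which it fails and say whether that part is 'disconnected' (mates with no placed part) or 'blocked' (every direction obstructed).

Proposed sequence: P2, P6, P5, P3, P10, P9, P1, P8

Valid

1. P2@(1, 0) [-x clear] — {P2}
2. P6@(1, 1) [+x clear] — {P2, P6}
3. P5@(0, 1) [-x clear] — {P2, P5, P6}
4. P3@(1, 2) [+x clear] — {P2, P3, P5, P6}
5. P10@(1, 3) [-x clear] — {P10, P2, P3, P5, P6}
6. P9@(0, 0) [-y clear] — {P10, P2, P3, P5, P6, P9}
7. P1@(2, 2) [-y clear] — {P1, P10, P2, P3, P5, P6, P9}
8. P8@(1, -1) [+x clear] — {P1, P10, P2, P3, P5, P6, P8, P9}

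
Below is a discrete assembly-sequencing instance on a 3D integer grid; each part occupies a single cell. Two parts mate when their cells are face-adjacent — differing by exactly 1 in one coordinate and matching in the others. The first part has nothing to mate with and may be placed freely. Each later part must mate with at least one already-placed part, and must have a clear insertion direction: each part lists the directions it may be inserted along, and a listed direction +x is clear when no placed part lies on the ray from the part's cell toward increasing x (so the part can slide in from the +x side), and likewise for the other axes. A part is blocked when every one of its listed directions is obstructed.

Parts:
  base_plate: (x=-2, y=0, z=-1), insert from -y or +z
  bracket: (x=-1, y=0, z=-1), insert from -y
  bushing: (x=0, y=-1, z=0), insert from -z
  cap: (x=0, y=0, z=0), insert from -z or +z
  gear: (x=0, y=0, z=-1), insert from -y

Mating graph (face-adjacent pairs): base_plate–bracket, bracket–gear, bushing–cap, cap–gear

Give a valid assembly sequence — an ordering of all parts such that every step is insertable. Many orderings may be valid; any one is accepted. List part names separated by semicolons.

bushing; cap; gear; bracket; base_plate

1. bushing@(0, -1, 0) [-z clear] — {bushing}
2. cap@(0, 0, 0) [-z clear] — {bushing, cap}
3. gear@(0, 0, -1) [-y clear] — {bushing, cap, gear}
4. bracket@(-1, 0, -1) [-y clear] — {bracket, bushing, cap, gear}
5. base_plate@(-2, 0, -1) [-y clear] — {base_plate, bracket, bushing, cap, gear}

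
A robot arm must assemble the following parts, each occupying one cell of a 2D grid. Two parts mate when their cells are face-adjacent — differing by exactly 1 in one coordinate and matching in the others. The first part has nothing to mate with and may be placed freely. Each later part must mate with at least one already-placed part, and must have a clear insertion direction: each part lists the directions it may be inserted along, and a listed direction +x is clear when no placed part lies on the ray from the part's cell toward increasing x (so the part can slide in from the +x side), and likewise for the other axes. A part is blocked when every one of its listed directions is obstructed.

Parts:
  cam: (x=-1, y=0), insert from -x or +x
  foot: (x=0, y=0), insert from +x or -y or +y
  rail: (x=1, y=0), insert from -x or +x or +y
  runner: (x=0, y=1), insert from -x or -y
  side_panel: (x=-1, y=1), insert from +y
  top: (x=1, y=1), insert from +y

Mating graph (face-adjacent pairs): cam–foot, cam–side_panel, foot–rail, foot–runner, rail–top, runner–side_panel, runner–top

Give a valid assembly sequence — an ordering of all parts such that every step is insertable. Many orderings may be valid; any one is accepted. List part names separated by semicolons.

top; runner; rail; side_panel; cam; foot

1. top@(1, 1) [+y clear] — {top}
2. runner@(0, 1) [-x clear] — {runner, top}
3. rail@(1, 0) [-x clear] — {rail, runner, top}
4. side_panel@(-1, 1) [+y clear] — {rail, runner, side_panel, top}
5. cam@(-1, 0) [-x clear] — {cam, rail, runner, side_panel, top}
6. foot@(0, 0) [-y clear] — {cam, foot, rail, runner, side_panel, top}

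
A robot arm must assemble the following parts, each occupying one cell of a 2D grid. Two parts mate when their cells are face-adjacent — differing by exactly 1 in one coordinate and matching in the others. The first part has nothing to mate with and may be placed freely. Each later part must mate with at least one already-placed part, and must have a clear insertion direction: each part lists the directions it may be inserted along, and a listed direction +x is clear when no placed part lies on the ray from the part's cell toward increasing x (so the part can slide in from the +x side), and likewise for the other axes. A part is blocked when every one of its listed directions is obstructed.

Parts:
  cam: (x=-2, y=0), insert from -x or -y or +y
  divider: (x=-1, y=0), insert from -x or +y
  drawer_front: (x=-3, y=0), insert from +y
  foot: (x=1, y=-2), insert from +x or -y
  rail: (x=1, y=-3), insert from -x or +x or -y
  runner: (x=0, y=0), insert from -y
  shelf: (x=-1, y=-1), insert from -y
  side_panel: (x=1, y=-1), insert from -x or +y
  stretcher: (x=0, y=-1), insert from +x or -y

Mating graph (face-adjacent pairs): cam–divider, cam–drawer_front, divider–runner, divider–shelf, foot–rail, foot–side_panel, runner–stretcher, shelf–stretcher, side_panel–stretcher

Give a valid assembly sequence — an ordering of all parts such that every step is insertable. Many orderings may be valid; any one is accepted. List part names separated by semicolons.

divider; cam; shelf; runner; stretcher; side_panel; drawer_front; foot; rail

1. divider@(-1, 0) [-x clear] — {divider}
2. cam@(-2, 0) [-x clear] — {cam, divider}
3. shelf@(-1, -1) [-y clear] — {cam, divider, shelf}
4. runner@(0, 0) [-y clear] — {cam, divider, runner, shelf}
5. stretcher@(0, -1) [+x clear] — {cam, divider, runner, shelf, stretcher}
6. side_panel@(1, -1) [+y clear] — {cam, divider, runner, shelf, side_panel, stretcher}
7. drawer_front@(-3, 0) [+y clear] — {cam, divider, drawer_front, runner, shelf, side_panel, stretcher}
8. foot@(1, -2) [+x clear] — {cam, divider, drawer_front, foot, runner, shelf, side_panel, stretcher}
9. rail@(1, -3) [-x clear] — {cam, divider, drawer_front, foot, rail, runner, shelf, side_panel, stretcher}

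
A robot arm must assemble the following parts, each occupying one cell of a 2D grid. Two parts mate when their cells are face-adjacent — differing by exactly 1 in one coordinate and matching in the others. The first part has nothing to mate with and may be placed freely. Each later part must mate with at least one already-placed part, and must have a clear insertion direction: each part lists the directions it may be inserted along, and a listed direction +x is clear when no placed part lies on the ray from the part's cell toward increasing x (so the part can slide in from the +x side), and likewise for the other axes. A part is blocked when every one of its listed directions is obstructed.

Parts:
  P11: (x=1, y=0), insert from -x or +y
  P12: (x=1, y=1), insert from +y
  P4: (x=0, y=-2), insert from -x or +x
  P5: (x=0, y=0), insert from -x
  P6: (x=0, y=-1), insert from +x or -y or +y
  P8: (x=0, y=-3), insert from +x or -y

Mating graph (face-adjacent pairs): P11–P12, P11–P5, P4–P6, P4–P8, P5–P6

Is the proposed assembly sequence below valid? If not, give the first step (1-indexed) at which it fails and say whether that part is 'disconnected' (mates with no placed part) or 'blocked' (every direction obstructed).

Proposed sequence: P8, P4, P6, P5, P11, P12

Valid

1. P8@(0, -3) [+x clear] — {P8}
2. P4@(0, -2) [-x clear] — {P4, P8}
3. P6@(0, -1) [+x clear] — {P4, P6, P8}
4. P5@(0, 0) [-x clear] — {P4, P5, P6, P8}
5. P11@(1, 0) [+y clear] — {P11, P4, P5, P6, P8}
6. P12@(1, 1) [+y clear] — {P11, P12, P4, P5, P6, P8}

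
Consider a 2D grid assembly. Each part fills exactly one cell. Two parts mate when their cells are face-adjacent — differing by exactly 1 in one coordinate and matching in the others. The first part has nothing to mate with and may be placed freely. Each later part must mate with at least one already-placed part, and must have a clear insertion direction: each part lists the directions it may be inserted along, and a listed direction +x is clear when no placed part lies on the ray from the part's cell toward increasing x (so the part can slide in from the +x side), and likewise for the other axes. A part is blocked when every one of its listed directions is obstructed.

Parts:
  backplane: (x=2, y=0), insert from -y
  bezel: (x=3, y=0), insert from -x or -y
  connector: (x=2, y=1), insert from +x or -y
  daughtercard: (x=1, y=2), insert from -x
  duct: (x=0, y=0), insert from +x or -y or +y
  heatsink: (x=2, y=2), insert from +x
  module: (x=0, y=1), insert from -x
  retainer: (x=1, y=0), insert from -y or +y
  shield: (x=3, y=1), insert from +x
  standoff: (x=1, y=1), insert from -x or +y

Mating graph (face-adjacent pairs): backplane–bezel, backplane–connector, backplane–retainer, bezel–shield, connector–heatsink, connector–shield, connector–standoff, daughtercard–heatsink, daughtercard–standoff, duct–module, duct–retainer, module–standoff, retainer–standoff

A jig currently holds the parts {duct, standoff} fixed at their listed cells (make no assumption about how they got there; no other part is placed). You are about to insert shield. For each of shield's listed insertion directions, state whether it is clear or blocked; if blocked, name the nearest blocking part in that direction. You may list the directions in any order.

+x: clear

+x: ray from shield(3, 1) has no placed part ⇒ clear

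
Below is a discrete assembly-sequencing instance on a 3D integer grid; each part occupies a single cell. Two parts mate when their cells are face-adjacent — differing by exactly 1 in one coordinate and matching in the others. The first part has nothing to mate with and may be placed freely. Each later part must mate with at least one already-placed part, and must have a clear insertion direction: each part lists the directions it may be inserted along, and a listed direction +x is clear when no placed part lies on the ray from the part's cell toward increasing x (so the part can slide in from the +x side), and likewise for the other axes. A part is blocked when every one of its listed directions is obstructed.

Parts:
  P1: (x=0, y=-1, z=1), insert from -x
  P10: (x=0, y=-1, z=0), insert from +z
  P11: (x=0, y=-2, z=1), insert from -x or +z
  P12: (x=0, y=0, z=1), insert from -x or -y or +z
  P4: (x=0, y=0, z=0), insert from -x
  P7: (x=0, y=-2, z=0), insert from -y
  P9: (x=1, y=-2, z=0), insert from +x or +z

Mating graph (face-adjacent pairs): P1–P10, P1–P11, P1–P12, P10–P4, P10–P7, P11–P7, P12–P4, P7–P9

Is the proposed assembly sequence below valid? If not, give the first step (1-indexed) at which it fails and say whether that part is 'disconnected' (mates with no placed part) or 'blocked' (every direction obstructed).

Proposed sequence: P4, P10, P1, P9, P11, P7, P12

1. P4@(0, 0, 0) [-x clear] — {P4}
2. P10@(0, -1, 0) [+z clear] — {P10, P4}
3. P1@(0, -1, 1) [-x clear] — {P1, P10, P4}
4. P9@(1, -2, 0) — no placed neighbour ⇒ disconnected

Invalid at step 4 (disconnected)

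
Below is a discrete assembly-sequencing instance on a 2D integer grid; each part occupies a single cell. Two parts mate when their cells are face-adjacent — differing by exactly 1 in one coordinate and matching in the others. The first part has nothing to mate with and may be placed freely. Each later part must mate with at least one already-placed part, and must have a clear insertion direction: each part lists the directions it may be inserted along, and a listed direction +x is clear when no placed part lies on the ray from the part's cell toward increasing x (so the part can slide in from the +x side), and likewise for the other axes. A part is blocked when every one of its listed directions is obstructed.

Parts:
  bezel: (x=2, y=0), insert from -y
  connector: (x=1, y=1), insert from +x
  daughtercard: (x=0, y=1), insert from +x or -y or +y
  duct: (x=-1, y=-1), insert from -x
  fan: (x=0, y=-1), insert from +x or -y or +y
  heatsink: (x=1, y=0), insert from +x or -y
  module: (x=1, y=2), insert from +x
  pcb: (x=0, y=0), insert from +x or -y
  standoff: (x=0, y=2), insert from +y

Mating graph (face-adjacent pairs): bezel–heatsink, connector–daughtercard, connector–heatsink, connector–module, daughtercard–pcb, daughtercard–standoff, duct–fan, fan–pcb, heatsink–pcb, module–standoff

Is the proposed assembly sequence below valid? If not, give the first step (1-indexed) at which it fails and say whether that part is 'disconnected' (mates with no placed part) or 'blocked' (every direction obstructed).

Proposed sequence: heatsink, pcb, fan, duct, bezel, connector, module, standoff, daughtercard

1. heatsink@(1, 0) [+x clear] — {heatsink}
2. pcb@(0, 0) [-y clear] — {heatsink, pcb}
3. fan@(0, -1) [+x clear] — {fan, heatsink, pcb}
4. duct@(-1, -1) [-x clear] — {duct, fan, heatsink, pcb}
5. bezel@(2, 0) [-y clear] — {bezel, duct, fan, heatsink, pcb}
6. connector@(1, 1) [+x clear] — {bezel, connector, duct, fan, heatsink, pcb}
7. module@(1, 2) [+x clear] — {bezel, connector, duct, fan, heatsink, module, pcb}
8. standoff@(0, 2) [+y clear] — {bezel, connector, duct, fan, heatsink, module, pcb, standoff}
9. daughtercard@(0, 1) — +x/-y/+y all obstructed ⇒ blocked

Invalid at step 9 (blocked)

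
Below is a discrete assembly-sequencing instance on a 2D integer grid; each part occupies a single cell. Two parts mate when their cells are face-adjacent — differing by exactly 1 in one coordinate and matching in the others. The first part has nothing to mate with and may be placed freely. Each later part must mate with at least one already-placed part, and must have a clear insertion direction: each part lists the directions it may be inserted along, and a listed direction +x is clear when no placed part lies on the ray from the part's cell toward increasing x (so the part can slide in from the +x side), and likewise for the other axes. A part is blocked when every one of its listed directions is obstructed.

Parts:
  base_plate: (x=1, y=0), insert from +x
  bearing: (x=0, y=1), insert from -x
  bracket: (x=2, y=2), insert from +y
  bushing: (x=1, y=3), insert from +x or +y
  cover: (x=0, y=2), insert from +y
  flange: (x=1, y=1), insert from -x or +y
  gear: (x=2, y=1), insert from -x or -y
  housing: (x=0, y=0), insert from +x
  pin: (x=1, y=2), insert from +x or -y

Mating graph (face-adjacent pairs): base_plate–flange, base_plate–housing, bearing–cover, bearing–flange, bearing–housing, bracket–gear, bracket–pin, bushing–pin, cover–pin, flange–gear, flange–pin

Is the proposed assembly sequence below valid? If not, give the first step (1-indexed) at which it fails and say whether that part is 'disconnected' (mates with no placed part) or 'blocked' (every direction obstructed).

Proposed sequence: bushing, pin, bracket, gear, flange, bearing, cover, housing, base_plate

Valid

1. bushing@(1, 3) [+x clear] — {bushing}
2. pin@(1, 2) [+x clear] — {bushing, pin}
3. bracket@(2, 2) [+y clear] — {bracket, bushing, pin}
4. gear@(2, 1) [-x clear] — {bracket, bushing, gear, pin}
5. flange@(1, 1) [-x clear] — {bracket, bushing, flange, gear, pin}
6. bearing@(0, 1) [-x clear] — {bearing, bracket, bushing, flange, gear, pin}
7. cover@(0, 2) [+y clear] — {bearing, bracket, bushing, cover, flange, gear, pin}
8. housing@(0, 0) [+x clear] — {bearing, bracket, bushing, cover, flange, gear, housing, pin}
9. base_plate@(1, 0) [+x clear] — {base_plate, bearing, bracket, bushing, cover, flange, gear, housing, pin}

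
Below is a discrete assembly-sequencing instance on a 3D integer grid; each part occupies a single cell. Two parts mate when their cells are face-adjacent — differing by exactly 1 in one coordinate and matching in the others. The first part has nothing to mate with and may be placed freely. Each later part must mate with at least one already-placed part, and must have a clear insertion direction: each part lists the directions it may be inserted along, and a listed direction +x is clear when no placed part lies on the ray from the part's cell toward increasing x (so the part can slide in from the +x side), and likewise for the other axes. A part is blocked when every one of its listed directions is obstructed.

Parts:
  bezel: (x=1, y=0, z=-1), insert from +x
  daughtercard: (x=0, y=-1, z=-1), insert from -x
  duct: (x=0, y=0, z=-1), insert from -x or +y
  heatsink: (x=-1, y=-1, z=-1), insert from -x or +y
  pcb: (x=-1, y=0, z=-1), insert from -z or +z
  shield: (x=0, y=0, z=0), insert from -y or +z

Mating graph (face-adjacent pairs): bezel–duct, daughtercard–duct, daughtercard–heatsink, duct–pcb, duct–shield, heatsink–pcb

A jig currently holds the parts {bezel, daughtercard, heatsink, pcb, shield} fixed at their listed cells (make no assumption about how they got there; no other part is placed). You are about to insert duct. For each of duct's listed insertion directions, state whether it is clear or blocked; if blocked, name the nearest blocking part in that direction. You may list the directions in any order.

-x: nearest on ray is pcb@(-1, 0, -1) ⇒ blocked
+y: ray from duct(0, 0, -1) has no placed part ⇒ clear

+y: clear; -x: blocked by pcb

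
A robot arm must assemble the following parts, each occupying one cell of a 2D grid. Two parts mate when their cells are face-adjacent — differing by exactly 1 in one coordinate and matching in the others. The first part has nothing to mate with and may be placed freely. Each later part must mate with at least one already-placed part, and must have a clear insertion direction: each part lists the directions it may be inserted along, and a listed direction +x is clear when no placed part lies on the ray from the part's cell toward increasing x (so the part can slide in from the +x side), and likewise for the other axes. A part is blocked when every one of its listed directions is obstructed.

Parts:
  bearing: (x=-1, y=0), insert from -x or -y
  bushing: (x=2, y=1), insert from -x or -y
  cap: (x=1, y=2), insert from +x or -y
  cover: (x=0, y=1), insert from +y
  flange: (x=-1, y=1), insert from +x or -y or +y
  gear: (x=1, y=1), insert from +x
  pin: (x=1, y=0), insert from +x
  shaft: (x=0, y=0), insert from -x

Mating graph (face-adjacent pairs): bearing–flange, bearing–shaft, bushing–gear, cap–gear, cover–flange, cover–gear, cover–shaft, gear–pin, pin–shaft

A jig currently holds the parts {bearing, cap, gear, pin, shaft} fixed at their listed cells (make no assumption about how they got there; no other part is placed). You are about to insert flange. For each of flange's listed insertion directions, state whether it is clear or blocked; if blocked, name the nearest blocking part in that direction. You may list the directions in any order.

+x: blocked by gear; +y: clear; -y: blocked by bearing

+x: nearest on ray is gear@(1, 1) ⇒ blocked
-y: nearest on ray is bearing@(-1, 0) ⇒ blocked
+y: ray from flange(-1, 1) has no placed part ⇒ clear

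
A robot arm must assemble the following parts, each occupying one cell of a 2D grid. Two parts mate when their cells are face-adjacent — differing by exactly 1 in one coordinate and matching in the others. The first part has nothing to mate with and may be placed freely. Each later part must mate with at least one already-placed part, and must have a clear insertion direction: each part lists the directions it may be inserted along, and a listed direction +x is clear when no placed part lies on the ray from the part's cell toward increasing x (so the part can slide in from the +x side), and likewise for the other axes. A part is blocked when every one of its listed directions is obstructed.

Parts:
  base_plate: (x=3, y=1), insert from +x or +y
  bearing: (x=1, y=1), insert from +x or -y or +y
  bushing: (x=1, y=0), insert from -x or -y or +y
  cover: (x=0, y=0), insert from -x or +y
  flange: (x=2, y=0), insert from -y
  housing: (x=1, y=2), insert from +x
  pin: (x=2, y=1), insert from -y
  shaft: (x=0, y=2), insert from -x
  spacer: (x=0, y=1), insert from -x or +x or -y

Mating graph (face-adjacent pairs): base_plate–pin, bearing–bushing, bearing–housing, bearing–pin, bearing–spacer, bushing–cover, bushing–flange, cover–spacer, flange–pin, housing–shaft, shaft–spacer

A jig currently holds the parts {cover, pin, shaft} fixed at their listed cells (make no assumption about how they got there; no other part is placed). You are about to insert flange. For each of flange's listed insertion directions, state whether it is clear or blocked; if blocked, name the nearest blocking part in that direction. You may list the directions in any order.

-y: clear

-y: ray from flange(2, 0) has no placed part ⇒ clear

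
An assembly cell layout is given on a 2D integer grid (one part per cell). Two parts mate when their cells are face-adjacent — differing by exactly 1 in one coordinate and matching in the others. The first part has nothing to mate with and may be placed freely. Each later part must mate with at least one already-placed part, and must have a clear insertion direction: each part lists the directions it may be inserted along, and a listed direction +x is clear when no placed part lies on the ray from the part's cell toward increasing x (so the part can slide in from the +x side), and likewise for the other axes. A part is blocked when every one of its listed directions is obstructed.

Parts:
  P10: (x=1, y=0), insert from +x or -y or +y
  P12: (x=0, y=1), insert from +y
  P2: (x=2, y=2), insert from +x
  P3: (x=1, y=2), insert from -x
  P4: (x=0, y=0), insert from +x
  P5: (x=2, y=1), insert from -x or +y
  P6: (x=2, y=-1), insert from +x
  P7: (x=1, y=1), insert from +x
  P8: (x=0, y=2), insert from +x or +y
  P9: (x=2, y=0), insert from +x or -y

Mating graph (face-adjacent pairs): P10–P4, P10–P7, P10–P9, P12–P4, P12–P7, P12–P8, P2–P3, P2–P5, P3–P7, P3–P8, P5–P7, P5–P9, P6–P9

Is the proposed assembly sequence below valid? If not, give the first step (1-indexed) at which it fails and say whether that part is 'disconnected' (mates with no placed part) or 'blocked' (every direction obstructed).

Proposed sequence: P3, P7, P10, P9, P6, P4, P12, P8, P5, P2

1. P3@(1, 2) [-x clear] — {P3}
2. P7@(1, 1) [+x clear] — {P3, P7}
3. P10@(1, 0) [+x clear] — {P10, P3, P7}
4. P9@(2, 0) [+x clear] — {P10, P3, P7, P9}
5. P6@(2, -1) [+x clear] — {P10, P3, P6, P7, P9}
6. P4@(0, 0) — +x all obstructed ⇒ blocked

Invalid at step 6 (blocked)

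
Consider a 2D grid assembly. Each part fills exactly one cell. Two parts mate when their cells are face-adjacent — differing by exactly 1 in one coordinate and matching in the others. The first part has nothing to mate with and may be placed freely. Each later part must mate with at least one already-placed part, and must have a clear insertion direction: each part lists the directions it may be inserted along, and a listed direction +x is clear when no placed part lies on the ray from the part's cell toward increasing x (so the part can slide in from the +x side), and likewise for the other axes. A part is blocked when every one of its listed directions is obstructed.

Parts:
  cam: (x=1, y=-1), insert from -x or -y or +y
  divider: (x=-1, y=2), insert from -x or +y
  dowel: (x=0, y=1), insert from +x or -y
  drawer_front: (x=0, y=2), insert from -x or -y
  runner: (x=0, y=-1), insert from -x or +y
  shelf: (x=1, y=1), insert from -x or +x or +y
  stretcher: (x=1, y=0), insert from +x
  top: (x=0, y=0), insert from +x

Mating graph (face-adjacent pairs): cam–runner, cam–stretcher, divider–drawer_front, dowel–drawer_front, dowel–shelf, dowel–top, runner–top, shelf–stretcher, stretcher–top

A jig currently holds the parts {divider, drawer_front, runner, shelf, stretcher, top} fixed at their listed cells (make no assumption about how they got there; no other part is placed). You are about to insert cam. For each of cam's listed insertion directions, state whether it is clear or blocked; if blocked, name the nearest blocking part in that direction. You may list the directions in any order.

+y: blocked by stretcher; -x: blocked by runner; -y: clear

-x: nearest on ray is runner@(0, -1) ⇒ blocked
-y: ray from cam(1, -1) has no placed part ⇒ clear
+y: nearest on ray is stretcher@(1, 0) ⇒ blocked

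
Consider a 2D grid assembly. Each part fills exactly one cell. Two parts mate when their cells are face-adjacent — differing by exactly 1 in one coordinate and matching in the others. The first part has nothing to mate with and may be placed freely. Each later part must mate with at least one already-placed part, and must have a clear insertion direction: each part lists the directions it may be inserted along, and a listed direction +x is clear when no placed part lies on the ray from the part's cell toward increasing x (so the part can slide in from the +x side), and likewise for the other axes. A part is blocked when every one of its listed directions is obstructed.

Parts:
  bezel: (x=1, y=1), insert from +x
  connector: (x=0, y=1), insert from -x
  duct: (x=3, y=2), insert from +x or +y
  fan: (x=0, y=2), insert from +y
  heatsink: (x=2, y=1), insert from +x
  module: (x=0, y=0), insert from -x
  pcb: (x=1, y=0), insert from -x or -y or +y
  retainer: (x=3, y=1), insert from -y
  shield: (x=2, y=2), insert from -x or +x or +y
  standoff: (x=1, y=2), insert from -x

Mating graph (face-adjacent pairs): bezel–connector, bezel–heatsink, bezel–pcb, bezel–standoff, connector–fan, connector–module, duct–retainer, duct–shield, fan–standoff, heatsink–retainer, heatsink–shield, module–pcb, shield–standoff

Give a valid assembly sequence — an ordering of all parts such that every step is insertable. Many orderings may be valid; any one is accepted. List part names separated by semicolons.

1. bezel@(1, 1) [+x clear] — {bezel}
2. heatsink@(2, 1) [+x clear] — {bezel, heatsink}
3. shield@(2, 2) [-x clear] — {bezel, heatsink, shield}
4. standoff@(1, 2) [-x clear] — {bezel, heatsink, shield, standoff}
5. pcb@(1, 0) [-x clear] — {bezel, heatsink, pcb, shield, standoff}
6. module@(0, 0) [-x clear] — {bezel, heatsink, module, pcb, shield, standoff}
7. duct@(3, 2) [+x clear] — {bezel, duct, heatsink, module, pcb, shield, standoff}
8. fan@(0, 2) [+y clear] — {bezel, duct, fan, heatsink, module, pcb, shield, standoff}
9. retainer@(3, 1) [-y clear] — {bezel, duct, fan, heatsink, module, pcb, retainer, shield, standoff}
10. connector@(0, 1) [-x clear] — {bezel, connector, duct, fan, heatsink, module, pcb, retainer, shield, standoff}

bezel; heatsink; shield; standoff; pcb; module; duct; fan; retainer; connector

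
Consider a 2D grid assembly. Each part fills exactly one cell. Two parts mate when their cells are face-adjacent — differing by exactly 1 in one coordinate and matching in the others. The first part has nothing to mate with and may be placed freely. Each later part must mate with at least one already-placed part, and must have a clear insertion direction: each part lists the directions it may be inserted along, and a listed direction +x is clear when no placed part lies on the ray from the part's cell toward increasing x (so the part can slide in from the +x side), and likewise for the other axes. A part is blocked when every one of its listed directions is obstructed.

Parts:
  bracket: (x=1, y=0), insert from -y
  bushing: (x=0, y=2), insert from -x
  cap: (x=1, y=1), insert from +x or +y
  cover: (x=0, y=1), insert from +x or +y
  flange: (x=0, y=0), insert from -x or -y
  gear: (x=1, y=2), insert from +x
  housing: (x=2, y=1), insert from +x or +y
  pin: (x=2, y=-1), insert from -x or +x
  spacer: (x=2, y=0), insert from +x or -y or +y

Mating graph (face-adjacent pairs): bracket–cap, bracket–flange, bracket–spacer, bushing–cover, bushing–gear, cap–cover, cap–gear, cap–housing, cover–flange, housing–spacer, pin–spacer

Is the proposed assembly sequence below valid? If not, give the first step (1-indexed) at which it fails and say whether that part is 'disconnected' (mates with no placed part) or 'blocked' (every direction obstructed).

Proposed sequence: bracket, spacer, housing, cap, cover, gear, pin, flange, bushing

1. bracket@(1, 0) [-y clear] — {bracket}
2. spacer@(2, 0) [+x clear] — {bracket, spacer}
3. housing@(2, 1) [+x clear] — {bracket, housing, spacer}
4. cap@(1, 1) [+y clear] — {bracket, cap, housing, spacer}
5. cover@(0, 1) [+y clear] — {bracket, cap, cover, housing, spacer}
6. gear@(1, 2) [+x clear] — {bracket, cap, cover, gear, housing, spacer}
7. pin@(2, -1) [-x clear] — {bracket, cap, cover, gear, housing, pin, spacer}
8. flange@(0, 0) [-x clear] — {bracket, cap, cover, flange, gear, housing, pin, spacer}
9. bushing@(0, 2) [-x clear] — {bracket, bushing, cap, cover, flange, gear, housing, pin, spacer}

Valid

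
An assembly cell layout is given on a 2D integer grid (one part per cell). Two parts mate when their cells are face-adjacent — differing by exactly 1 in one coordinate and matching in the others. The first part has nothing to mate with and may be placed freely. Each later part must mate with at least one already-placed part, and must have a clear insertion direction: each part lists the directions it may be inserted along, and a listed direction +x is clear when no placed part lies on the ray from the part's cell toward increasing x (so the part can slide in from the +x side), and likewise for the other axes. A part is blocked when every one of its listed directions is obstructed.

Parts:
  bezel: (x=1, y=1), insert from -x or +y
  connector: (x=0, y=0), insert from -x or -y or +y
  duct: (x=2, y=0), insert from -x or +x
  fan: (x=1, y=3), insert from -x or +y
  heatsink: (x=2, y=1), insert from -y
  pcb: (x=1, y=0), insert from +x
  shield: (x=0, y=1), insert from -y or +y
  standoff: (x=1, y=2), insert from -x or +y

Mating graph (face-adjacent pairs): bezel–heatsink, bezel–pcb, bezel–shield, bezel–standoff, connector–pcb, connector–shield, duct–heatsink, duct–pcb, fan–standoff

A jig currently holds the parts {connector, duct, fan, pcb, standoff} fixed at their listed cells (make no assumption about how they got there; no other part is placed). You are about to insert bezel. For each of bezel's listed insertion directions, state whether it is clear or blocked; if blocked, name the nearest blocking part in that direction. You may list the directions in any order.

-x: ray from bezel(1, 1) has no placed part ⇒ clear
+y: nearest on ray is standoff@(1, 2) ⇒ blocked

+y: blocked by standoff; -x: clear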